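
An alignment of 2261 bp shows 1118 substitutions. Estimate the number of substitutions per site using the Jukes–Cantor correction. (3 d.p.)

0.808

p = 1118/2261 ≈ 0.494471.
d = −(3/4) ln(1 − 4p/3) = −0.75 ln(1 − 0.659295) = −0.75 ln(0.340705)
  = −0.75 × (-1.076738) = 0.807554 substitutions/site.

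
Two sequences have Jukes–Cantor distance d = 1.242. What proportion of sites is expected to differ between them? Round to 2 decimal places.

0.61

p = (3/4)(1 − e^(−4d/3)) = 0.75 × (1 − e^(-1.656)) = 0.75 × (1 − 0.190901) = 0.606824.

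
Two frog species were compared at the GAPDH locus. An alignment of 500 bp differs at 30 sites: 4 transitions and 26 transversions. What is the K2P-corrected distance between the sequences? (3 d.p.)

0.063

P = 4/500 = 0.008 and Q = 26/500 = 0.052.
Under the Kimura two-parameter model, d = −½ ln(1 − 2P − Q) − ¼ ln(1 − 2Q).
1 − 2P − Q = 0.932, giving −½ ln(0.932) = 0.035211.
1 − 2Q = 0.896, giving −¼ ln(0.896) = 0.027454.
d = 0.035211 + 0.027454 = 0.062665.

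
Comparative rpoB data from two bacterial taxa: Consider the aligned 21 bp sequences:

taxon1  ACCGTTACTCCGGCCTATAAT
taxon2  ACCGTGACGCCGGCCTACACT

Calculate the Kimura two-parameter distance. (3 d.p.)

Of 21 sites, 1 differences are transitions and 3 are transversions, so P = 1/21 ≈ 0.047619 and Q = 3/21 ≈ 0.142857.
Under the Kimura two-parameter model, d = −½ ln(1 − 2P − Q) − ¼ ln(1 − 2Q).
1 − 2P − Q = 0.761905, giving −½ ln(0.761905) = 0.135967.
1 − 2Q = 0.714286, giving −¼ ln(0.714286) = 0.084118.
d = 0.135967 + 0.084118 = 0.220085.

0.220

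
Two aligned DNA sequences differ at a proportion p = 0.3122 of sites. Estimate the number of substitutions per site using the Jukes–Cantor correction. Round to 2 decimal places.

0.40

d = −(3/4) ln(1 − 4p/3) = −0.75 ln(1 − 0.416267) = −0.75 ln(0.583733)
  = −0.75 × (-0.538312) = 0.403734 substitutions/site.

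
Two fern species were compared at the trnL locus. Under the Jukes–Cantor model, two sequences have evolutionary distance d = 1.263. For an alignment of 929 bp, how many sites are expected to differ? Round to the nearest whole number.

Invert JC69: p = (3/4)(1 − e^(−4d/3)) = 0.75 × (1 − e^(-1.684)) = 0.75 × (1 − 0.185630) = 0.610778.
Expected differing sites = pL ≈ 0.610778 × 929 = 567.412762 ≈ 567.

567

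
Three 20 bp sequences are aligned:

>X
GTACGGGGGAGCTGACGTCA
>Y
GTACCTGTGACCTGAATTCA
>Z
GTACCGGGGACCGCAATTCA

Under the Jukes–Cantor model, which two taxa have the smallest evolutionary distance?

Y and Z

X–Y: 6/20 differ, p = 0.300, d = 0.383.
X–Z: 6/20 differ, p = 0.300, d = 0.383.
Y–Z: 4/20 differ, p = 0.200, d = 0.233.
The smallest distance is between Y and Z.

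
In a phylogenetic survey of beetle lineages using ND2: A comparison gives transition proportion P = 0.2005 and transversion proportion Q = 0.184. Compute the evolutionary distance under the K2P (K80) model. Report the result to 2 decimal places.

0.55

Under the Kimura two-parameter model, d = −½ ln(1 − 2P − Q) − ¼ ln(1 − 2Q).
1 − 2P − Q = 0.415, giving −½ ln(0.415) = 0.439738.
1 − 2Q = 0.632, giving −¼ ln(0.632) = 0.114716.
d = 0.439738 + 0.114716 = 0.554454.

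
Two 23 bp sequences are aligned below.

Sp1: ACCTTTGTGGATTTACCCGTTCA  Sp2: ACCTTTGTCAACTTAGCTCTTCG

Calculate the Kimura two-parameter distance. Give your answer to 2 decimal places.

0.40

Of 23 sites, 4 differences are transitions and 3 are transversions, so P = 4/23 ≈ 0.173913 and Q = 3/23 ≈ 0.130435.
Under the Kimura two-parameter model, d = −½ ln(1 − 2P − Q) − ¼ ln(1 − 2Q).
1 − 2P − Q = 0.521739, giving −½ ln(0.521739) = 0.325294.
1 − 2Q = 0.73913, giving −¼ ln(0.73913) = 0.075570.
d = 0.325294 + 0.075570 = 0.400864.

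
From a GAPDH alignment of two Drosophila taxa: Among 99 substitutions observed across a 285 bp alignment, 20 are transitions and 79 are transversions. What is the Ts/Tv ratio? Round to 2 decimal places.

0.25

R = 20/79 = 0.253164… ≈ 0.25 (to 2 d.p.).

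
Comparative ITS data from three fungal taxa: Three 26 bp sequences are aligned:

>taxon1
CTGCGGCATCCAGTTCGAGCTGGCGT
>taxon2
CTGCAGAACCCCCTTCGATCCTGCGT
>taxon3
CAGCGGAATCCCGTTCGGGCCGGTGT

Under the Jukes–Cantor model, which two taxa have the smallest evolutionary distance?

taxon1 and taxon3

taxon1–taxon2: 8/26 differ, p = 0.308, d = 0.396.
taxon1–taxon3: 6/26 differ, p = 0.231, d = 0.276.
taxon2–taxon3: 8/26 differ, p = 0.308, d = 0.396.
The smallest distance is between taxon1 and taxon3.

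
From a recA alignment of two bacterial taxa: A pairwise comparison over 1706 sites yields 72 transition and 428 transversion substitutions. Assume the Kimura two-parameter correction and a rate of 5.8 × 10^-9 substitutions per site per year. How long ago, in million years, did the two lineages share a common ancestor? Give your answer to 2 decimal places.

P = 72/1706 ≈ 0.042204 and Q = 428/1706 ≈ 0.250879.
Under the Kimura two-parameter model, d = −½ ln(1 − 2P − Q) − ¼ ln(1 − 2Q).
1 − 2P − Q = 0.664713, giving −½ ln(0.664713) = 0.204200.
1 − 2Q = 0.498242, giving −¼ ln(0.498242) = 0.174167.
d = 0.204200 + 0.174167 = 0.378367.
Under a molecular clock d = 2μt, so t = d/(2μ) = 0.378367 / (2 × 5.8 × 10^-9) = 32.62 million years.

32.62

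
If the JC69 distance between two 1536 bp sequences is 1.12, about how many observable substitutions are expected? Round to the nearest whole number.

Invert JC69: p = (3/4)(1 − e^(−4d/3)) = 0.75 × (1 − e^(-1.493333)) = 0.75 × (1 − 0.224623) = 0.581533.
Expected differing sites = pL ≈ 0.581533 × 1536 = 893.234688 ≈ 893.

893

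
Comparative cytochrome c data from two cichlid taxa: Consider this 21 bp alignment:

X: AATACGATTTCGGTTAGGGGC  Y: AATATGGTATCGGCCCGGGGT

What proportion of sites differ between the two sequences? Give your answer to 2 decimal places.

0.33

The sequences differ at 7 of 21 positions (sites 5, 7, 9, 14, 15, 16, 21).
p = 7/21 = 0.333333… ≈ 0.33 (to 2 d.p.).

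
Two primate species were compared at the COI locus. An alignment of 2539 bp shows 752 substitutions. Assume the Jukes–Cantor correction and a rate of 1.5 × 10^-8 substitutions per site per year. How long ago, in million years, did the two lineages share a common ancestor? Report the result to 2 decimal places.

12.56

p = 752/2539 ≈ 0.29618.
d = −(3/4) ln(1 − 4p/3) = −0.75 ln(1 − 0.394907) = −0.75 ln(0.605093)
  = −0.75 × (-0.502373) = 0.376780 substitutions/site.
Under a molecular clock d = 2μt, so t = d/(2μ) = 0.376780 / (2 × 1.5 × 10^-8) = 12.56 million years.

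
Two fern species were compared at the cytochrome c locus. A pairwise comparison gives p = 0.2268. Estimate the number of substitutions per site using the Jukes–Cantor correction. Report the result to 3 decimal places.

d = −(3/4) ln(1 − 4p/3) = −0.75 ln(1 − 0.3024) = −0.75 ln(0.6976)
  = −0.75 × (-0.360109) = 0.270082 substitutions/site.

0.270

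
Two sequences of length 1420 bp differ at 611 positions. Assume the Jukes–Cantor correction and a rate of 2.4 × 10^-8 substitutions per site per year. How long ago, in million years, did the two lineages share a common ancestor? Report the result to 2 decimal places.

13.32

p = 611/1420 ≈ 0.430282.
d = −(3/4) ln(1 − 4p/3) = −0.75 ln(1 − 0.573709) = −0.75 ln(0.426291)
  = −0.75 × (-0.852633) = 0.639475 substitutions/site.
Under a molecular clock d = 2μt, so t = d/(2μ) = 0.639475 / (2 × 2.4 × 10^-8) = 13.32 million years.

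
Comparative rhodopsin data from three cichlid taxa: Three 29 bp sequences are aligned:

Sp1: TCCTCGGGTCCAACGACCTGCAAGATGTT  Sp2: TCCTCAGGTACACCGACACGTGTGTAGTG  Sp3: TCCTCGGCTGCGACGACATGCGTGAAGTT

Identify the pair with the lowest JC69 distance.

Sp1–Sp2: 11/29 differ, p = 0.379, d = 0.529.
Sp1–Sp3: 7/29 differ, p = 0.241, d = 0.291.
Sp2–Sp3: 9/29 differ, p = 0.310, d = 0.401.
The smallest distance is between Sp1 and Sp3.

Sp1 and Sp3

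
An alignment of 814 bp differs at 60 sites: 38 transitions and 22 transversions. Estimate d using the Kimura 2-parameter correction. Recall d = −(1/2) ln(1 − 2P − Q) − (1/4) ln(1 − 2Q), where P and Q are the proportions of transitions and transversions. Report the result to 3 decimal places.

P = 38/814 ≈ 0.046683 and Q = 22/814 ≈ 0.027027.
Under the Kimura two-parameter model, d = −½ ln(1 − 2P − Q) − ¼ ln(1 − 2Q).
1 − 2P − Q = 0.879607, giving −½ ln(0.879607) = 0.064140.
1 − 2Q = 0.945946, giving −¼ ln(0.945946) = 0.013892.
d = 0.064140 + 0.013892 = 0.078032.

0.078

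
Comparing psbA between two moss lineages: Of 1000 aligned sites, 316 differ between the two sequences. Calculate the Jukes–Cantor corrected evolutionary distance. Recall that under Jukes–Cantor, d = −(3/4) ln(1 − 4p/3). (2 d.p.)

0.41

p = 316/1000 = 0.316.
d = −(3/4) ln(1 − 4p/3) = −0.75 ln(1 − 0.421333) = −0.75 ln(0.578667)
  = −0.75 × (-0.547028) = 0.410271 substitutions/site.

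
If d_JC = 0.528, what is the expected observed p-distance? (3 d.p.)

0.379

p = (3/4)(1 − e^(−4d/3)) = 0.75 × (1 − e^(-0.704)) = 0.75 × (1 − 0.494603) = 0.379048.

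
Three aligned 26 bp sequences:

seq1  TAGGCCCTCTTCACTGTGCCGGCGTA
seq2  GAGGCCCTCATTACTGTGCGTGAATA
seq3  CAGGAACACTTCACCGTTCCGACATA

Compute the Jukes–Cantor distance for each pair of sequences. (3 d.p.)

d(seq1,seq2) = 0.334, d(seq1,seq3) = 0.396, d(seq2,seq3) = 0.717

seq1–seq2: 7/26 sites differ → p ≈ 0.269231, d = −0.75 ln(1 − 0.358975) = 0.333515 ≈ 0.334.
seq1–seq3: 8/26 sites differ → p ≈ 0.307692, d = −0.75 ln(1 − 0.410256) = 0.396050 ≈ 0.396.
seq2–seq3: 12/26 sites differ → p ≈ 0.461538, d = −0.75 ln(1 − 0.615384) = 0.716632 ≈ 0.717.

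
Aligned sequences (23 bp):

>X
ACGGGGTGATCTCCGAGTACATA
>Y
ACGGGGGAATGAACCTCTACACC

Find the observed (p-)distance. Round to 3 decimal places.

0.435

The sequences differ at 10 of 23 positions (sites 7, 8, 11, 12, 13, 15, 16, 17, 22, 23).
p = 10/23 = 0.434782… ≈ 0.435 (to 3 d.p.).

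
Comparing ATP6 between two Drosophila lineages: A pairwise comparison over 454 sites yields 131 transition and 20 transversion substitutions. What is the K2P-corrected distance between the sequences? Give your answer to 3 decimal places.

P = 131/454 ≈ 0.288546 and Q = 20/454 ≈ 0.044053.
Under the Kimura two-parameter model, d = −½ ln(1 − 2P − Q) − ¼ ln(1 − 2Q).
1 − 2P − Q = 0.378855, giving −½ ln(0.378855) = 0.485301.
1 − 2Q = 0.911894, giving −¼ ln(0.911894) = 0.023058.
d = 0.485301 + 0.023058 = 0.508359.

0.508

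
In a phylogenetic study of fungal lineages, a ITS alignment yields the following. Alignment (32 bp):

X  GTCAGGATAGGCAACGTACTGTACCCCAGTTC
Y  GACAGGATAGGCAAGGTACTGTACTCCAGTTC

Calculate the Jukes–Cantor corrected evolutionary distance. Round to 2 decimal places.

The sequences differ at 3 of 32 sites (2, 15, 25), so p = 3/32 = 0.09375.
d = −(3/4) ln(1 − 4p/3) = −0.75 ln(1 − 0.125) = −0.75 ln(0.875)
  = −0.75 × (-0.133531) = 0.100148 substitutions/site.

0.10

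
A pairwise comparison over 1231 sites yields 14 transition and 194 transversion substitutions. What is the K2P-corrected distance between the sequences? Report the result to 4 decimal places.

0.1941

P = 14/1231 ≈ 0.011373 and Q = 194/1231 ≈ 0.157595.
Under the Kimura two-parameter model, d = −½ ln(1 − 2P − Q) − ¼ ln(1 − 2Q).
1 − 2P − Q = 0.819659, giving −½ ln(0.819659) = 0.099433.
1 − 2Q = 0.68481, giving −¼ ln(0.68481) = 0.094653.
d = 0.099433 + 0.094653 = 0.194086.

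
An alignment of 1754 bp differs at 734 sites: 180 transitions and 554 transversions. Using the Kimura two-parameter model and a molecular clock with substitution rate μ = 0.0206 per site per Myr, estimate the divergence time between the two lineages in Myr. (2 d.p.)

15.00

P = 180/1754 ≈ 0.102623 and Q = 554/1754 ≈ 0.315849.
Under the Kimura two-parameter model, d = −½ ln(1 − 2P − Q) − ¼ ln(1 − 2Q).
1 − 2P − Q = 0.478905, giving −½ ln(0.478905) = 0.368127.
1 − 2Q = 0.368302, giving −¼ ln(0.368302) = 0.249713.
d = 0.368127 + 0.249713 = 0.617840.
Under a molecular clock d = 2μt, so t = d/(2μ) = 0.617840 / (2 × 0.0206) = 15.00 Myr.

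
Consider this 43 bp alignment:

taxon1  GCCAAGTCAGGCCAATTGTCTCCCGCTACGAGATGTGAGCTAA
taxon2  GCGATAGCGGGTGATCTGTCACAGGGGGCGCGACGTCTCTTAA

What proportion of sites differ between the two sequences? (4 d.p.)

The sequences differ at 21 of 43 positions.
p = 21/43 = 0.488372… ≈ 0.4884 (to 4 d.p.).

0.4884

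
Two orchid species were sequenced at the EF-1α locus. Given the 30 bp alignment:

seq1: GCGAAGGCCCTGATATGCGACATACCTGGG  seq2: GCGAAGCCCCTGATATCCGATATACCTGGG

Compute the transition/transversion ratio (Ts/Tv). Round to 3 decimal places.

0.500

Transitions are A↔G and C↔T; transversions are all other mismatches.
Transitions: 1. Transversions: 2.
R = 1/2 = 0.500.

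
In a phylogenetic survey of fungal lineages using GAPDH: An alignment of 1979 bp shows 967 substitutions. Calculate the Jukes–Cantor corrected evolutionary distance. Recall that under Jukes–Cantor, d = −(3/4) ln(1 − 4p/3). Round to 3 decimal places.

p = 967/1979 ≈ 0.488631.
d = −(3/4) ln(1 − 4p/3) = −0.75 ln(1 − 0.651508) = −0.75 ln(0.348492)
  = −0.75 × (-1.054140) = 0.790605 substitutions/site.

0.791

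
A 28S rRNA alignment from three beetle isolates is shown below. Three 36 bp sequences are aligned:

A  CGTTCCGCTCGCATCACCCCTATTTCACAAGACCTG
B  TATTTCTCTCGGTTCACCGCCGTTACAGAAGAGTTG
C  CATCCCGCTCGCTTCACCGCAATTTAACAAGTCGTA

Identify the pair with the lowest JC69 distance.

A–B: 13/36 differ, p = 0.361, d = 0.493.
A–C: 9/36 differ, p = 0.250, d = 0.304.
B–C: 14/36 differ, p = 0.389, d = 0.548.
The smallest distance is between A and C.

A and C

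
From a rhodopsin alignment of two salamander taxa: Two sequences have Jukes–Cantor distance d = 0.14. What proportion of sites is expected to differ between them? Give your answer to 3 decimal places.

p = (3/4)(1 − e^(−4d/3)) = 0.75 × (1 − e^(-0.186667)) = 0.75 × (1 − 0.829720) = 0.127710.

0.128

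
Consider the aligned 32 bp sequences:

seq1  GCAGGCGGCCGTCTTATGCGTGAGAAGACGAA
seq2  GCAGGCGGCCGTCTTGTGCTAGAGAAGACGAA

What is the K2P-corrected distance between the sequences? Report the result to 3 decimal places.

Of 32 sites, 1 differences are transitions and 2 are transversions, so P = 1/32 = 0.03125 and Q = 2/32 = 0.0625.
Under the Kimura two-parameter model, d = −½ ln(1 − 2P − Q) − ¼ ln(1 − 2Q).
1 − 2P − Q = 0.875, giving −½ ln(0.875) = 0.066766.
1 − 2Q = 0.875, giving −¼ ln(0.875) = 0.033383.
d = 0.066766 + 0.033383 = 0.100149.

0.100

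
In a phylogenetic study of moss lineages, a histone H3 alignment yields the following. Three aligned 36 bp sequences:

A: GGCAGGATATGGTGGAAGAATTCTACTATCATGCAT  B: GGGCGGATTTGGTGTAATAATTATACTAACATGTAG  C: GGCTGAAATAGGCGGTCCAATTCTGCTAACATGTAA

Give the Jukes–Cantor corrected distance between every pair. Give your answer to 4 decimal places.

A–B: 9/36 sites differ → p = 0.25, d = −0.75 ln(1 − 0.333333) = 0.304098 ≈ 0.3041.
A–C: 13/36 sites differ → p ≈ 0.361111, d = −0.75 ln(1 − 0.481481) = 0.492584 ≈ 0.4926.
B–C: 13/36 sites differ → p ≈ 0.361111, d = −0.75 ln(1 − 0.481481) = 0.492584 ≈ 0.4926.

d(A,B) = 0.3041, d(A,C) = 0.4926, d(B,C) = 0.4926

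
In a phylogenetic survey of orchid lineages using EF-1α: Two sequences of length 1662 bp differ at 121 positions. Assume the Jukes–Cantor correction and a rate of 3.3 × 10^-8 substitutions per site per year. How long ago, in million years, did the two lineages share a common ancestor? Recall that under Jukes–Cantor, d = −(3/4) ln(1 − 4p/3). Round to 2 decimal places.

1.16

p = 121/1662 ≈ 0.072804.
d = −(3/4) ln(1 − 4p/3) = −0.75 ln(1 − 0.097072) = −0.75 ln(0.902928)
  = −0.75 × (-0.102112) = 0.076584 substitutions/site.
Under a molecular clock d = 2μt, so t = d/(2μ) = 0.076584 / (2 × 3.3 × 10^-8) = 1.16 million years.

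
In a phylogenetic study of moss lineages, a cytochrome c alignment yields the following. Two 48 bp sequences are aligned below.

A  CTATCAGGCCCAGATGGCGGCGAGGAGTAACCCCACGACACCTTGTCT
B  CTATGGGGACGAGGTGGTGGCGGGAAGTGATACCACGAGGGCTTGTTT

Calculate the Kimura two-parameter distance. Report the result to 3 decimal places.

0.418

Of 48 sites, 9 differences are transitions and 6 are transversions, so P = 9/48 = 0.1875 and Q = 6/48 = 0.125.
Under the Kimura two-parameter model, d = −½ ln(1 − 2P − Q) − ¼ ln(1 − 2Q).
1 − 2P − Q = 0.5, giving −½ ln(0.5) = 0.346574.
1 − 2Q = 0.75, giving −¼ ln(0.75) = 0.071921.
d = 0.346574 + 0.071921 = 0.418495.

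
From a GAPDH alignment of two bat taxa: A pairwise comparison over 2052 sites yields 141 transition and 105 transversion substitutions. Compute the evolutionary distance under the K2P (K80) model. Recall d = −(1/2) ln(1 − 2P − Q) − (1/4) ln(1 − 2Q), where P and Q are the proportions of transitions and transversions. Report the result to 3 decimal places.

0.131

P = 141/2052 ≈ 0.068713 and Q = 105/2052 ≈ 0.05117.
Under the Kimura two-parameter model, d = −½ ln(1 − 2P − Q) − ¼ ln(1 − 2Q).
1 − 2P − Q = 0.811404, giving −½ ln(0.811404) = 0.104495.
1 − 2Q = 0.89766, giving −¼ ln(0.89766) = 0.026991.
d = 0.104495 + 0.026991 = 0.131486.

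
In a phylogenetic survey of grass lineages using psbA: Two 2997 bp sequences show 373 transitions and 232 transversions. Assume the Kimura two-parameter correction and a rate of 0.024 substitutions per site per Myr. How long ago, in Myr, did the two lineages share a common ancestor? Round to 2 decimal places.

P = 373/2997 ≈ 0.124458 and Q = 232/2997 ≈ 0.077411.
Under the Kimura two-parameter model, d = −½ ln(1 − 2P − Q) − ¼ ln(1 − 2Q).
1 − 2P − Q = 0.673673, giving −½ ln(0.673673) = 0.197505.
1 − 2Q = 0.845178, giving −¼ ln(0.845178) = 0.042052.
d = 0.197505 + 0.042052 = 0.239557.
Under a molecular clock d = 2μt, so t = d/(2μ) = 0.239557 / (2 × 0.024) = 4.99 Myr.

4.99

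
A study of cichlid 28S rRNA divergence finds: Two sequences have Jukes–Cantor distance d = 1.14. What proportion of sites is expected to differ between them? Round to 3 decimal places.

p = (3/4)(1 − e^(−4d/3)) = 0.75 × (1 − e^(-1.52)) = 0.75 × (1 − 0.218712) = 0.585966.

0.586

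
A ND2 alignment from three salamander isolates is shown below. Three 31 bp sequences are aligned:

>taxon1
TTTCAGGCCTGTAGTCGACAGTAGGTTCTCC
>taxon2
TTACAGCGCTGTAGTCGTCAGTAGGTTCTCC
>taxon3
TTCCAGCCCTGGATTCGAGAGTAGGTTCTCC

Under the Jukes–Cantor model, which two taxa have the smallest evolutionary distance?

taxon1–taxon2: 4/31 differ, p = 0.129, d = 0.142.
taxon1–taxon3: 5/31 differ, p = 0.161, d = 0.182.
taxon2–taxon3: 6/31 differ, p = 0.194, d = 0.224.
The smallest distance is between taxon1 and taxon2.

taxon1 and taxon2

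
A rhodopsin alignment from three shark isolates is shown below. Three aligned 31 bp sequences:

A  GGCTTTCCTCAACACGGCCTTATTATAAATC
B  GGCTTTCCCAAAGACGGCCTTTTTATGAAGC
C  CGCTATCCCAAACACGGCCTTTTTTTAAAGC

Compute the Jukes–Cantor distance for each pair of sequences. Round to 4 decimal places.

A–B: 6/31 sites differ → p ≈ 0.193548, d = −0.75 ln(1 − 0.258064) = 0.223869 ≈ 0.2239.
A–C: 7/31 sites differ → p ≈ 0.225806, d = −0.75 ln(1 − 0.301075) = 0.268659 ≈ 0.2687.
B–C: 5/31 sites differ → p ≈ 0.16129, d = −0.75 ln(1 − 0.215053) = 0.181604 ≈ 0.1816.

d(A,B) = 0.2239, d(A,C) = 0.2687, d(B,C) = 0.1816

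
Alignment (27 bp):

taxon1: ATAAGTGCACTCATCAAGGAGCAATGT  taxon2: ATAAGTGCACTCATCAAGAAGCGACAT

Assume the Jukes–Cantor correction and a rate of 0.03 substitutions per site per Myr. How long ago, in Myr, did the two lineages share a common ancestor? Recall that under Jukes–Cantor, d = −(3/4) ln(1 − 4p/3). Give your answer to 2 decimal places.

The sequences differ at 4 of 27 sites (19, 23, 25, 26), so p = 4/27 ≈ 0.148148.
d = −(3/4) ln(1 − 4p/3) = −0.75 ln(1 − 0.197531) = −0.75 ln(0.802469)
  = −0.75 × (-0.220062) = 0.165047 substitutions/site.
Under a molecular clock d = 2μt, so t = d/(2μ) = 0.165047 / (2 × 0.03) = 2.75 Myr.

2.75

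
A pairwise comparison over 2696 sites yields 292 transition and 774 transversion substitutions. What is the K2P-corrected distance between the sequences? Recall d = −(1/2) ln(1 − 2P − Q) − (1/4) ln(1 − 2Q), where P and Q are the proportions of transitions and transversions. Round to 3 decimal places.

0.564

P = 292/2696 ≈ 0.108309 and Q = 774/2696 ≈ 0.287092.
Under the Kimura two-parameter model, d = −½ ln(1 − 2P − Q) − ¼ ln(1 − 2Q).
1 − 2P − Q = 0.49629, giving −½ ln(0.49629) = 0.350297.
1 − 2Q = 0.425816, giving −¼ ln(0.425816) = 0.213437.
d = 0.350297 + 0.213437 = 0.563734.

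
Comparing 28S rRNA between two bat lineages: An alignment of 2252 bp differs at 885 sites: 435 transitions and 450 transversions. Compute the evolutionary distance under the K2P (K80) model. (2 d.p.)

0.57

P = 435/2252 ≈ 0.193162 and Q = 450/2252 ≈ 0.199822.
Under the Kimura two-parameter model, d = −½ ln(1 − 2P − Q) − ¼ ln(1 − 2Q).
1 − 2P − Q = 0.413854, giving −½ ln(0.413854) = 0.441121.
1 − 2Q = 0.600356, giving −¼ ln(0.600356) = 0.127558.
d = 0.441121 + 0.127558 = 0.568679.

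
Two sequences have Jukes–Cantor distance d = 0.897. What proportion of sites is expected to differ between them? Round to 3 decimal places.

p = (3/4)(1 − e^(−4d/3)) = 0.75 × (1 − e^(-1.196)) = 0.75 × (1 − 0.302401) = 0.523199.

0.523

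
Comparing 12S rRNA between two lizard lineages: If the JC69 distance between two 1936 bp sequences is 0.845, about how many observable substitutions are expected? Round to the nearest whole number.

981

Invert JC69: p = (3/4)(1 − e^(−4d/3)) = 0.75 × (1 − e^(-1.126667)) = 0.75 × (1 − 0.324112) = 0.506916.
Expected differing sites = pL ≈ 0.506916 × 1936 = 981.389376 ≈ 981.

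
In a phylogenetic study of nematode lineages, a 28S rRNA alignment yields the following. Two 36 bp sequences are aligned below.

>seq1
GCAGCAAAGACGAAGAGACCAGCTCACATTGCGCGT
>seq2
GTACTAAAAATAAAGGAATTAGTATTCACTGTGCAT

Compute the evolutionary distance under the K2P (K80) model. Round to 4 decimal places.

Of 36 sites, 14 differences are transitions and 3 are transversions, so P = 14/36 ≈ 0.388889 and Q = 3/36 ≈ 0.083333.
Under the Kimura two-parameter model, d = −½ ln(1 − 2P − Q) − ¼ ln(1 − 2Q).
1 − 2P − Q = 0.138889, giving −½ ln(0.138889) = 0.987040.
1 − 2Q = 0.833334, giving −¼ ln(0.833334) = 0.045580.
d = 0.987040 + 0.045580 = 1.032620.

1.0326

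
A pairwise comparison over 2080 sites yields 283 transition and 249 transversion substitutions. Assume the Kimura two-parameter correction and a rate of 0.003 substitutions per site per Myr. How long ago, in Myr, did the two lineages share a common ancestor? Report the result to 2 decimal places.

P = 283/2080 ≈ 0.136058 and Q = 249/2080 ≈ 0.119712.
Under the Kimura two-parameter model, d = −½ ln(1 − 2P − Q) − ¼ ln(1 − 2Q).
1 − 2P − Q = 0.608172, giving −½ ln(0.608172) = 0.248649.
1 − 2Q = 0.760576, giving −¼ ln(0.760576) = 0.068420.
d = 0.248649 + 0.068420 = 0.317069.
Under a molecular clock d = 2μt, so t = d/(2μ) = 0.317069 / (2 × 0.003) = 52.84 Myr.

52.84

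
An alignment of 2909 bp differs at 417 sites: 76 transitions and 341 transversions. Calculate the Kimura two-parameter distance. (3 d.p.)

P = 76/2909 ≈ 0.026126 and Q = 341/2909 ≈ 0.117222.
Under the Kimura two-parameter model, d = −½ ln(1 − 2P − Q) − ¼ ln(1 − 2Q).
1 − 2P − Q = 0.830526, giving −½ ln(0.830526) = 0.092848.
1 − 2Q = 0.765556, giving −¼ ln(0.765556) = 0.066788.
d = 0.092848 + 0.066788 = 0.159636.

0.160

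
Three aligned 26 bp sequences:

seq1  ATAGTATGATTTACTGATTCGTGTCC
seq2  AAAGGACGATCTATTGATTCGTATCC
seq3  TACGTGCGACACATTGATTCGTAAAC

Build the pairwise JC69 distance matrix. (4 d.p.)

seq1–seq2: 6/26 sites differ → p ≈ 0.230769, d = −0.75 ln(1 − 0.307692) = 0.275793 ≈ 0.2758.
seq1–seq3: 12/26 sites differ → p ≈ 0.461538, d = −0.75 ln(1 − 0.615384) = 0.716632 ≈ 0.7166.
seq2–seq3: 9/26 sites differ → p ≈ 0.346154, d = −0.75 ln(1 − 0.461539) = 0.464280 ≈ 0.4643.

d(seq1,seq2) = 0.2758, d(seq1,seq3) = 0.7166, d(seq2,seq3) = 0.4643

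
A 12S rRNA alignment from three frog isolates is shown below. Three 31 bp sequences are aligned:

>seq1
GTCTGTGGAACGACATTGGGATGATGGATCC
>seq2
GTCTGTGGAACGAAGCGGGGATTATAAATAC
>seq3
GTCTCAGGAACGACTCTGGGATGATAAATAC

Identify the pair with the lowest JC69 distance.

seq2 and seq3

seq1–seq2: 8/31 differ, p = 0.258, d = 0.316.
seq1–seq3: 7/31 differ, p = 0.226, d = 0.269.
seq2–seq3: 6/31 differ, p = 0.194, d = 0.224.
The smallest distance is between seq2 and seq3.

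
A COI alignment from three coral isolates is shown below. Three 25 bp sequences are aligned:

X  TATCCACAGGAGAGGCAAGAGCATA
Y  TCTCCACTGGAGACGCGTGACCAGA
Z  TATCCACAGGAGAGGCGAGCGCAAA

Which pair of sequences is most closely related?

X–Y: 7/25 differ, p = 0.280, d = 0.351.
X–Z: 3/25 differ, p = 0.120, d = 0.131.
Y–Z: 7/25 differ, p = 0.280, d = 0.351.
The smallest distance is between X and Z.

X and Z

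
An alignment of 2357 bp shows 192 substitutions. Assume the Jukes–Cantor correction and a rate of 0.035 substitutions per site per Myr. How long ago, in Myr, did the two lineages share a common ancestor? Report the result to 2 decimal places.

1.23

p = 192/2357 ≈ 0.081459.
d = −(3/4) ln(1 − 4p/3) = −0.75 ln(1 − 0.108612) = −0.75 ln(0.891388)
  = −0.75 × (-0.114975) = 0.086231 substitutions/site.
Under a molecular clock d = 2μt, so t = d/(2μ) = 0.086231 / (2 × 0.035) = 1.23 Myr.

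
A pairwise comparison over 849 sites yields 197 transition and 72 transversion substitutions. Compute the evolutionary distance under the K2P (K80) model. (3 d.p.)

0.444

P = 197/849 ≈ 0.232038 and Q = 72/849 ≈ 0.084806.
Under the Kimura two-parameter model, d = −½ ln(1 − 2P − Q) − ¼ ln(1 − 2Q).
1 − 2P − Q = 0.451118, giving −½ ln(0.451118) = 0.398013.
1 − 2Q = 0.830388, giving −¼ ln(0.830388) = 0.046466.
d = 0.398013 + 0.046466 = 0.444479.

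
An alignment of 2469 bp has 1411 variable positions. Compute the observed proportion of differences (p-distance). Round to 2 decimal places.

0.57

p = 1411/2469 = 0.571486… ≈ 0.57 (to 2 d.p.).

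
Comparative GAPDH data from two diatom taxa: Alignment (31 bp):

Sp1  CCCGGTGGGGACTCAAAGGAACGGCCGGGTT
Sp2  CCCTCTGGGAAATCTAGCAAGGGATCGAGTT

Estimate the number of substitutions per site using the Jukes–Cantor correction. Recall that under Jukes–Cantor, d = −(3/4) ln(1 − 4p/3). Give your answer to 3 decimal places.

0.614

The sequences differ at 13 of 31 sites, so p = 13/31 ≈ 0.419355.
d = −(3/4) ln(1 − 4p/3) = −0.75 ln(1 − 0.55914) = −0.75 ln(0.44086)
  = −0.75 × (-0.819028) = 0.614271 substitutions/site.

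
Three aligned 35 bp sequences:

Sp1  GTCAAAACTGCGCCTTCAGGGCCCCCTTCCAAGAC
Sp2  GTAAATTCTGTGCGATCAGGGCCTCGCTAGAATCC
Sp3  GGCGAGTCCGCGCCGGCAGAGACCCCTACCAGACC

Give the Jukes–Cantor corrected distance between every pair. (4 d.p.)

d(Sp1,Sp2) = 0.5128, d(Sp1,Sp3) = 0.5128, d(Sp2,Sp3) = 0.9650

Sp1–Sp2: 13/35 sites differ → p ≈ 0.371429, d = −0.75 ln(1 − 0.495239) = 0.512753 ≈ 0.5128.
Sp1–Sp3: 13/35 sites differ → p ≈ 0.371429, d = −0.75 ln(1 − 0.495239) = 0.512753 ≈ 0.5128.
Sp2–Sp3: 19/35 sites differ → p ≈ 0.542857, d = −0.75 ln(1 − 0.723809) = 0.964997 ≈ 0.9650.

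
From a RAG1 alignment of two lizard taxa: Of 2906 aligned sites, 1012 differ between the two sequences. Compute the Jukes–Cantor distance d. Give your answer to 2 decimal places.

p = 1012/2906 ≈ 0.348245.
d = −(3/4) ln(1 − 4p/3) = −0.75 ln(1 − 0.464327) = −0.75 ln(0.535673)
  = −0.75 × (-0.624231) = 0.468173 substitutions/site.

0.47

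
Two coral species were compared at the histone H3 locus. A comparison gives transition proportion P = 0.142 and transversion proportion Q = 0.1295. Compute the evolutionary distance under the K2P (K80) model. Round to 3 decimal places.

0.342

Under the Kimura two-parameter model, d = −½ ln(1 − 2P − Q) − ¼ ln(1 − 2Q).
1 − 2P − Q = 0.5865, giving −½ ln(0.5865) = 0.266791.
1 − 2Q = 0.741, giving −¼ ln(0.741) = 0.074939.
d = 0.266791 + 0.074939 = 0.341730.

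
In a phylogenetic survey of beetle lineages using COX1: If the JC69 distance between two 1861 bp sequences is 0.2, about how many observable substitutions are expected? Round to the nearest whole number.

327

Invert JC69: p = (3/4)(1 − e^(−4d/3)) = 0.75 × (1 − e^(-0.266667)) = 0.75 × (1 − 0.765928) = 0.175554.
Expected differing sites = pL ≈ 0.175554 × 1861 = 326.705994 ≈ 327.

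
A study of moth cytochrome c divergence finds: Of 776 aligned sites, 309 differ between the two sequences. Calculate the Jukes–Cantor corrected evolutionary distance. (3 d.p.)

p = 309/776 ≈ 0.398196.
d = −(3/4) ln(1 − 4p/3) = −0.75 ln(1 − 0.530928) = −0.75 ln(0.469072)
  = −0.75 × (-0.756999) = 0.567749 substitutions/site.

0.568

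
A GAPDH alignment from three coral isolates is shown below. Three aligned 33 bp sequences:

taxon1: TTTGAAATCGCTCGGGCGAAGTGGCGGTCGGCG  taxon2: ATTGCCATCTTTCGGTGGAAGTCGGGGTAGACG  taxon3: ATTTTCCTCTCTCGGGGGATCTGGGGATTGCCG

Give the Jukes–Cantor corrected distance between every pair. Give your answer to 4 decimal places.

d(taxon1,taxon2) = 0.4408, d(taxon1,taxon3) = 0.5587, d(taxon2,taxon3) = 0.4408

taxon1–taxon2: 11/33 sites differ → p ≈ 0.333333, d = −0.75 ln(1 − 0.444444) = 0.440839 ≈ 0.4408.
taxon1–taxon3: 13/33 sites differ → p ≈ 0.393939, d = −0.75 ln(1 − 0.525252) = 0.558728 ≈ 0.5587.
taxon2–taxon3: 11/33 sites differ → p ≈ 0.333333, d = −0.75 ln(1 − 0.444444) = 0.440839 ≈ 0.4408.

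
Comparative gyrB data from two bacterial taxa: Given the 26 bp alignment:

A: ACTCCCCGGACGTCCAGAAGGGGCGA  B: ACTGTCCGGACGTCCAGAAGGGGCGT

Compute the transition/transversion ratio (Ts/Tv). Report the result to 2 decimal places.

0.50

Transitions are A↔G and C↔T; transversions are all other mismatches.
Transitions: 1. Transversions: 2.
R = 1/2 = 0.50.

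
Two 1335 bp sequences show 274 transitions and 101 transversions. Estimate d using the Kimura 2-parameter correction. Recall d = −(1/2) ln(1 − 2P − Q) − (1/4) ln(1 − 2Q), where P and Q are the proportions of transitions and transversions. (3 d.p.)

0.374

P = 274/1335 ≈ 0.205243 and Q = 101/1335 ≈ 0.075655.
Under the Kimura two-parameter model, d = −½ ln(1 − 2P − Q) − ¼ ln(1 − 2Q).
1 − 2P − Q = 0.513859, giving −½ ln(0.513859) = 0.332903.
1 − 2Q = 0.84869, giving −¼ ln(0.84869) = 0.041015.
d = 0.332903 + 0.041015 = 0.373918.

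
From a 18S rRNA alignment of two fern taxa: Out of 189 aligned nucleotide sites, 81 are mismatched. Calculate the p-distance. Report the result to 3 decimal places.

0.429

p = 81/189 = 0.428571… ≈ 0.429 (to 3 d.p.).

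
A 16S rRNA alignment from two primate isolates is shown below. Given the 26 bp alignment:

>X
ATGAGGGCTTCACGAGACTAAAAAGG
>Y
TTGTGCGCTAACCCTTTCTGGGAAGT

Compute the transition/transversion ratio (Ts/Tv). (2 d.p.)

Transitions are A↔G and C↔T; transversions are all other mismatches.
Transitions: 3. Transversions: 11.
R = 3/11 = 0.272727… ≈ 0.27 (to 2 d.p.).

0.27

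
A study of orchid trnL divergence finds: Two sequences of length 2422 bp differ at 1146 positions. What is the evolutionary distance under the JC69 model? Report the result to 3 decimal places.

0.747

p = 1146/2422 ≈ 0.473163.
d = −(3/4) ln(1 − 4p/3) = −0.75 ln(1 − 0.630884) = −0.75 ln(0.369116)
  = −0.75 × (-0.996644) = 0.747483 substitutions/site.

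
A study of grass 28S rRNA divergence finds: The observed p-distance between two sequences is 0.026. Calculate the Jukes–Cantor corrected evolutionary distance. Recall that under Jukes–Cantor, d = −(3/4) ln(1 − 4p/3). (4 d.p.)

0.0265

d = −(3/4) ln(1 − 4p/3) = −0.75 ln(1 − 0.034667) = −0.75 ln(0.965333)
  = −0.75 × (-0.035282) = 0.026462 substitutions/site.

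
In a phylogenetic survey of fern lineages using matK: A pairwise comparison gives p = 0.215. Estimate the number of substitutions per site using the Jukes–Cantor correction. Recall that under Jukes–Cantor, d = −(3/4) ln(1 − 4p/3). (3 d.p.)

0.253

d = −(3/4) ln(1 − 4p/3) = −0.75 ln(1 − 0.286667) = −0.75 ln(0.713333)
  = −0.75 × (-0.337807) = 0.253355 substitutions/site.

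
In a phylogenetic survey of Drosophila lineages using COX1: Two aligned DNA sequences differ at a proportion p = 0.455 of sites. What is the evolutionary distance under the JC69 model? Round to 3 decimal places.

d = −(3/4) ln(1 − 4p/3) = −0.75 ln(1 − 0.606667) = −0.75 ln(0.393333)
  = −0.75 × (-0.933099) = 0.699824 substitutions/site.

0.700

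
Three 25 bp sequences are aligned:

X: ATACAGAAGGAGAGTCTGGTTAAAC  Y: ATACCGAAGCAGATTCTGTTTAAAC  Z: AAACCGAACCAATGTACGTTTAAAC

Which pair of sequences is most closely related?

X–Y: 4/25 differ, p = 0.160, d = 0.180.
X–Z: 9/25 differ, p = 0.360, d = 0.490.
Y–Z: 7/25 differ, p = 0.280, d = 0.351.
The smallest distance is between X and Y.

X and Y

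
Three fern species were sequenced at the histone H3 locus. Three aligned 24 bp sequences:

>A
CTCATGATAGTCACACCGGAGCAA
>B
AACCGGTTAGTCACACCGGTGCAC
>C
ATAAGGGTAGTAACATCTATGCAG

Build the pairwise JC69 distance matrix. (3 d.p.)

d(A,B) = 0.369, d(A,C) = 0.608, d(B,C) = 0.520

A–B: 7/24 sites differ → p ≈ 0.291667, d = −0.75 ln(1 − 0.388889) = 0.369358 ≈ 0.369.
A–C: 10/24 sites differ → p ≈ 0.416667, d = −0.75 ln(1 − 0.555556) = 0.608198 ≈ 0.608.
B–C: 9/24 sites differ → p = 0.375, d = −0.75 ln(1 − 0.5) = 0.519860 ≈ 0.520.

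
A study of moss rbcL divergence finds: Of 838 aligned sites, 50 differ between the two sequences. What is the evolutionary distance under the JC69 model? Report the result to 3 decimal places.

p = 50/838 ≈ 0.059666.
d = −(3/4) ln(1 − 4p/3) = −0.75 ln(1 − 0.079555) = −0.75 ln(0.920445)
  = −0.75 × (-0.082898) = 0.062174 substitutions/site.

0.062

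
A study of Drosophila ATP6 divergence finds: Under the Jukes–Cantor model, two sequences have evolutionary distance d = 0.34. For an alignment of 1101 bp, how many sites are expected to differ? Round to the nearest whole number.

Invert JC69: p = (3/4)(1 − e^(−4d/3)) = 0.75 × (1 − e^(-0.453333)) = 0.75 × (1 − 0.635506) = 0.273371.
Expected differing sites = pL ≈ 0.273371 × 1101 = 300.981471 ≈ 301.

301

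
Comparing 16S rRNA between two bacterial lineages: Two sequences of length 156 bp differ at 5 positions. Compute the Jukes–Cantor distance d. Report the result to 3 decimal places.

0.033

p = 5/156 ≈ 0.032051.
d = −(3/4) ln(1 − 4p/3) = −0.75 ln(1 − 0.042735) = −0.75 ln(0.957265)
  = −0.75 × (-0.043675) = 0.032756 substitutions/site.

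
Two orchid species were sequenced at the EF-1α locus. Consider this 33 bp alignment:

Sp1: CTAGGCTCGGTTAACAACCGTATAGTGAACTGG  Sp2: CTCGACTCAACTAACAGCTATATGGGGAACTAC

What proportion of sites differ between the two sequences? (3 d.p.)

The sequences differ at 12 of 33 positions.
p = 12/33 = 0.363636… ≈ 0.364 (to 3 d.p.).

0.364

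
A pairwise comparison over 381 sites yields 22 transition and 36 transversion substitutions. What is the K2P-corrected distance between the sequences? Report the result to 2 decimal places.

P = 22/381 ≈ 0.057743 and Q = 36/381 ≈ 0.094488.
Under the Kimura two-parameter model, d = −½ ln(1 − 2P − Q) − ¼ ln(1 − 2Q).
1 − 2P − Q = 0.790026, giving −½ ln(0.790026) = 0.117845.
1 − 2Q = 0.811024, giving −¼ ln(0.811024) = 0.052364.
d = 0.117845 + 0.052364 = 0.170209.

0.17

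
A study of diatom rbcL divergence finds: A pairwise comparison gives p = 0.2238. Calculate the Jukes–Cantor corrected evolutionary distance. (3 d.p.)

d = −(3/4) ln(1 − 4p/3) = −0.75 ln(1 − 0.2984) = −0.75 ln(0.7016)
  = −0.75 × (-0.354392) = 0.265794 substitutions/site.

0.266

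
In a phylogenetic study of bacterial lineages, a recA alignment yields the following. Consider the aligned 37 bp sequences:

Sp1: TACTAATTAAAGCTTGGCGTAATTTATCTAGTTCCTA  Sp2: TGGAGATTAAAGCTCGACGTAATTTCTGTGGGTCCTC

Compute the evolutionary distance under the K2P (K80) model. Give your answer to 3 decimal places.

0.381

Of 37 sites, 5 differences are transitions and 6 are transversions, so P = 5/37 ≈ 0.135135 and Q = 6/37 ≈ 0.162162.
Under the Kimura two-parameter model, d = −½ ln(1 − 2P − Q) − ¼ ln(1 − 2Q).
1 − 2P − Q = 0.567568, giving −½ ln(0.567568) = 0.283197.
1 − 2Q = 0.675676, giving −¼ ln(0.675676) = 0.098010.
d = 0.283197 + 0.098010 = 0.381207.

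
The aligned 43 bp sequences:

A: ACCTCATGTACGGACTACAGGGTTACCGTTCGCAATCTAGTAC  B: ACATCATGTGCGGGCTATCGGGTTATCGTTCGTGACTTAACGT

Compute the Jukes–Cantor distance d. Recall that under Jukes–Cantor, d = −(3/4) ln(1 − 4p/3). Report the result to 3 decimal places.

0.427

The sequences differ at 14 of 43 sites, so p = 14/43 ≈ 0.325581.
d = −(3/4) ln(1 − 4p/3) = −0.75 ln(1 − 0.434108) = −0.75 ln(0.565892)
  = −0.75 × (-0.569352) = 0.427014 substitutions/site.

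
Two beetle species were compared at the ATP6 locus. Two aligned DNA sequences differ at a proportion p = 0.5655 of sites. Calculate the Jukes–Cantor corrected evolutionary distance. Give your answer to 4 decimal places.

1.0518

d = −(3/4) ln(1 − 4p/3) = −0.75 ln(1 − 0.754) = −0.75 ln(0.246)
  = −0.75 × (-1.402424) = 1.051818 substitutions/site.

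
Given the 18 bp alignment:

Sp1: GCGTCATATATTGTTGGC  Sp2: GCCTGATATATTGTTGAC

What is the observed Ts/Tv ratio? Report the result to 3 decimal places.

Transitions are A↔G and C↔T; transversions are all other mismatches.
Transitions: 1. Transversions: 2.
R = 1/2 = 0.500.

0.500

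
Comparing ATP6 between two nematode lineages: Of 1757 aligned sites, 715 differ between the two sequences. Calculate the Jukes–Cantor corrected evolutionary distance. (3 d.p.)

p = 715/1757 ≈ 0.406944.
d = −(3/4) ln(1 − 4p/3) = −0.75 ln(1 − 0.542592) = −0.75 ln(0.457408)
  = −0.75 × (-0.782180) = 0.586635 substitutions/site.

0.587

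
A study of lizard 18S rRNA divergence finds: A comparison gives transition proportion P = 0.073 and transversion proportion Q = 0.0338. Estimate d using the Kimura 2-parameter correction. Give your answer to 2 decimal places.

Under the Kimura two-parameter model, d = −½ ln(1 − 2P − Q) − ¼ ln(1 − 2Q).
1 − 2P − Q = 0.8202, giving −½ ln(0.8202) = 0.099104.
1 − 2Q = 0.9324, giving −¼ ln(0.9324) = 0.017498.
d = 0.099104 + 0.017498 = 0.116602.

0.12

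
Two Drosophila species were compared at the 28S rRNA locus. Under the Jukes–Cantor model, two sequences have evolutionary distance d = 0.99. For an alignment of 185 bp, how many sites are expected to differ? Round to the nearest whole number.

102

Invert JC69: p = (3/4)(1 − e^(−4d/3)) = 0.75 × (1 − e^(-1.32)) = 0.75 × (1 − 0.267135) = 0.549649.
Expected differing sites = pL ≈ 0.549649 × 185 = 101.685065 ≈ 102.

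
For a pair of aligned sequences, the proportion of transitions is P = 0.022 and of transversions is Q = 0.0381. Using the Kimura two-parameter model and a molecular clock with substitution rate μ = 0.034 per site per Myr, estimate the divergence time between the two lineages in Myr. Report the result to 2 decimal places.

Under the Kimura two-parameter model, d = −½ ln(1 − 2P − Q) − ¼ ln(1 − 2Q).
1 − 2P − Q = 0.9179, giving −½ ln(0.9179) = 0.042833.
1 − 2Q = 0.9238, giving −¼ ln(0.9238) = 0.019815.
d = 0.042833 + 0.019815 = 0.062648.
Under a molecular clock d = 2μt, so t = d/(2μ) = 0.062648 / (2 × 0.034) = 0.92 Myr.

0.92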